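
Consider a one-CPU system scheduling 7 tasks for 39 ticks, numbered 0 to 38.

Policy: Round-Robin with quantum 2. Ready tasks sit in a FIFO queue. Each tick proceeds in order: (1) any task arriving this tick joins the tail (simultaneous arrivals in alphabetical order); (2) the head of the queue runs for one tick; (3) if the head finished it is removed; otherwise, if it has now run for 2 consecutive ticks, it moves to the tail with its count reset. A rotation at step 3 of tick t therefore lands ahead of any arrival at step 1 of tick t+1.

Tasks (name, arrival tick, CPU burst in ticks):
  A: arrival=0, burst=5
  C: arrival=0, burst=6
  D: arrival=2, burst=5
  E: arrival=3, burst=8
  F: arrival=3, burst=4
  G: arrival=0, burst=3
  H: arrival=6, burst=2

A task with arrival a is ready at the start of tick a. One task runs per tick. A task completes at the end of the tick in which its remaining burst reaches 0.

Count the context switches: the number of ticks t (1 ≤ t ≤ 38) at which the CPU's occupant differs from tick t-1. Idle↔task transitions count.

t=0: queue=[A,C,G] q_used=0 → run A
t=1: queue=[A,C,G] q_used=1 → run A
t=2: queue=[C,G,A,D] q_used=0 → run C
t=3: queue=[C,G,A,D,E,F] q_used=1 → run C
t=4: queue=[G,A,D,E,F,C] q_used=0 → run G
t=5: queue=[G,A,D,E,F,C] q_used=1 → run G
t=6: queue=[A,D,E,F,C,G,H] q_used=0 → run A
t=7: queue=[A,D,E,F,C,G,H] q_used=1 → run A
t=8: queue=[D,E,F,C,G,H,A] q_used=0 → run D
t=9: queue=[D,E,F,C,G,H,A] q_used=1 → run D
t=10: queue=[E,F,C,G,H,A,D] q_used=0 → run E
t=11: queue=[E,F,C,G,H,A,D] q_used=1 → run E
t=12: queue=[F,C,G,H,A,D,E] q_used=0 → run F
t=13: queue=[F,C,G,H,A,D,E] q_used=1 → run F
t=14: queue=[C,G,H,A,D,E,F] q_used=0 → run C
t=15: queue=[C,G,H,A,D,E,F] q_used=1 → run C
t=16: queue=[G,H,A,D,E,F,C] q_used=0 → run G
t=17: queue=[H,A,D,E,F,C] q_used=0 → run H
t=18: queue=[H,A,D,E,F,C] q_used=1 → run H
t=19: queue=[A,D,E,F,C] q_used=0 → run A
t=20: queue=[D,E,F,C] q_used=0 → run D
t=21: queue=[D,E,F,C] q_used=1 → run D
t=22: queue=[E,F,C,D] q_used=0 → run E
t=23: queue=[E,F,C,D] q_used=1 → run E
t=24: queue=[F,C,D,E] q_used=0 → run F
t=25: queue=[F,C,D,E] q_used=1 → run F
t=26: queue=[C,D,E] q_used=0 → run C
t=27: queue=[C,D,E] q_used=1 → run C
t=28: queue=[D,E] q_used=0 → run D
t=29: queue=[E] q_used=0 → run E
t=30: queue=[E] q_used=1 → run E
t=31: queue=[E] q_used=0 → run E
t=32: queue=[E] q_used=1 → run E
t=33: (idle)
t=34: (idle)
t=35: (idle)
t=36: (idle)
t=37: (idle)
t=38: (idle)

context switches = 17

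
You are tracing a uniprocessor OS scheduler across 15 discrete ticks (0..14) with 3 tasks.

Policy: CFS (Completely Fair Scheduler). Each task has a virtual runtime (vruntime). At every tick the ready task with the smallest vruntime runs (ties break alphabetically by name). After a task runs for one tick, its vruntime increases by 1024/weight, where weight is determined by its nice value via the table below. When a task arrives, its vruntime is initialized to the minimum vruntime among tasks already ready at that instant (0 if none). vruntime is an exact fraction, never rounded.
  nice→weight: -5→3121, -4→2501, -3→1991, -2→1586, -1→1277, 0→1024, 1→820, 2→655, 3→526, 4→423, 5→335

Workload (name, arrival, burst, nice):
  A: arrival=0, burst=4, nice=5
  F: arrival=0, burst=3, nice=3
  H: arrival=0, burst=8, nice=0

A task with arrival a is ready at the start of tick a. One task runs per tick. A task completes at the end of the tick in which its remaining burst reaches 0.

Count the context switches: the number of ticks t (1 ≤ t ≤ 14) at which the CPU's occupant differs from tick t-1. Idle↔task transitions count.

t=0: vr[A=0 F=0 H=0] → run A
t=1: vr[A=1024/335 F=0 H=0] → run F
t=2: vr[A=1024/335 F=512/263 H=0] → run H
t=3: vr[A=1024/335 F=512/263 H=1] → run H
t=4: vr[A=1024/335 F=512/263 H=2] → run F
t=5: vr[A=1024/335 F=1024/263 H=2] → run H
t=6: vr[A=1024/335 F=1024/263 H=3] → run H
t=7: vr[A=1024/335 F=1024/263 H=4] → run A
t=8: vr[A=2048/335 F=1024/263 H=4] → run F
t=9: vr[A=2048/335 H=4] → run H
t=10: vr[A=2048/335 H=5] → run H
t=11: vr[A=2048/335 H=6] → run H
t=12: vr[A=2048/335 H=7] → run A
t=13: vr[A=3072/335 H=7] → run H
t=14: vr[A=3072/335] → run A

context switches = 10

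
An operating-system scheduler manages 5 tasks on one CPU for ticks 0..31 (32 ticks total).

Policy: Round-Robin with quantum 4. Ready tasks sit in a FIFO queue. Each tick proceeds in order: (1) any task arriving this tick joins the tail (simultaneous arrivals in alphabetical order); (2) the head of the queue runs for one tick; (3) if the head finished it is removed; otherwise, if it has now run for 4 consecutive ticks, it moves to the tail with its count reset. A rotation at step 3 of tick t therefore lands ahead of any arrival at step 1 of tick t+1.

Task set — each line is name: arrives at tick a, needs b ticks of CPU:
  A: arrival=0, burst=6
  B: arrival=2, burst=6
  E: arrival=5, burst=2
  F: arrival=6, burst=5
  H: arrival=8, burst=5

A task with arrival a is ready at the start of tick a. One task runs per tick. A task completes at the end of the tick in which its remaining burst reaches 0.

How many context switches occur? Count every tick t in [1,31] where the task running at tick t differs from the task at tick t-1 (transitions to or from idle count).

t=0: queue=[A] q_used=0 → run A
t=1: queue=[A] q_used=1 → run A
t=2: queue=[A,B] q_used=2 → run A
t=3: queue=[A,B] q_used=3 → run A
t=4: queue=[B,A] q_used=0 → run B
t=5: queue=[B,A,E] q_used=1 → run B
t=6: queue=[B,A,E,F] q_used=2 → run B
t=7: queue=[B,A,E,F] q_used=3 → run B
t=8: queue=[A,E,F,B,H] q_used=0 → run A
t=9: queue=[A,E,F,B,H] q_used=1 → run A
t=10: queue=[E,F,B,H] q_used=0 → run E
t=11: queue=[E,F,B,H] q_used=1 → run E
t=12: queue=[F,B,H] q_used=0 → run F
t=13: queue=[F,B,H] q_used=1 → run F
t=14: queue=[F,B,H] q_used=2 → run F
t=15: queue=[F,B,H] q_used=3 → run F
t=16: queue=[B,H,F] q_used=0 → run B
t=17: queue=[B,H,F] q_used=1 → run B
t=18: queue=[H,F] q_used=0 → run H
t=19: queue=[H,F] q_used=1 → run H
t=20: queue=[H,F] q_used=2 → run H
t=21: queue=[H,F] q_used=3 → run H
t=22: queue=[F,H] q_used=0 → run F
t=23: queue=[H] q_used=0 → run H
t=24: (idle)
t=25: (idle)
t=26: (idle)
t=27: (idle)
t=28: (idle)
t=29: (idle)
t=30: (idle)
t=31: (idle)

context switches = 9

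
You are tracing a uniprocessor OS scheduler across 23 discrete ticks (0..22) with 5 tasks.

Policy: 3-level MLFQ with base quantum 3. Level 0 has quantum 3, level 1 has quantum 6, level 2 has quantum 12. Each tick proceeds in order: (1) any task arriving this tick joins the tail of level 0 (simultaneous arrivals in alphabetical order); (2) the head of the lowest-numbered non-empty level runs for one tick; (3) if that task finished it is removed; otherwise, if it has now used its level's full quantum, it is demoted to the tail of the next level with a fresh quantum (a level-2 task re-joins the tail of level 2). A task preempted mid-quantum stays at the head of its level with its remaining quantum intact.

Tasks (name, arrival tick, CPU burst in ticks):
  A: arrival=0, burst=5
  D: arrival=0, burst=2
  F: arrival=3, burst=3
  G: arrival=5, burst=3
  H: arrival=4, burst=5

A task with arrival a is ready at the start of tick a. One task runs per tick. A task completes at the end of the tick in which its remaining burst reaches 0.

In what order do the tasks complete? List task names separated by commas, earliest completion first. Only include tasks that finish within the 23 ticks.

completion order = D, F, G, A, H

t=0: L0/L1/L2 = AD/-/- → run A
t=1: L0/L1/L2 = AD/-/- → run A
t=2: L0/L1/L2 = AD/-/- → run A
t=3: L0/L1/L2 = DF/A/- → run D
t=4: L0/L1/L2 = DFH/A/- → run D
t=5: L0/L1/L2 = FHG/A/- → run F
t=6: L0/L1/L2 = FHG/A/- → run F
t=7: L0/L1/L2 = FHG/A/- → run F
t=8: L0/L1/L2 = HG/A/- → run H
t=9: L0/L1/L2 = HG/A/- → run H
t=10: L0/L1/L2 = HG/A/- → run H
t=11: L0/L1/L2 = G/AH/- → run G
t=12: L0/L1/L2 = G/AH/- → run G
t=13: L0/L1/L2 = G/AH/- → run G
t=14: L0/L1/L2 = -/AH/- → run A
t=15: L0/L1/L2 = -/AH/- → run A
t=16: L0/L1/L2 = -/H/- → run H
t=17: L0/L1/L2 = -/H/- → run H
t=18: (idle)
t=19: (idle)
t=20: (idle)
t=21: (idle)
t=22: (idle)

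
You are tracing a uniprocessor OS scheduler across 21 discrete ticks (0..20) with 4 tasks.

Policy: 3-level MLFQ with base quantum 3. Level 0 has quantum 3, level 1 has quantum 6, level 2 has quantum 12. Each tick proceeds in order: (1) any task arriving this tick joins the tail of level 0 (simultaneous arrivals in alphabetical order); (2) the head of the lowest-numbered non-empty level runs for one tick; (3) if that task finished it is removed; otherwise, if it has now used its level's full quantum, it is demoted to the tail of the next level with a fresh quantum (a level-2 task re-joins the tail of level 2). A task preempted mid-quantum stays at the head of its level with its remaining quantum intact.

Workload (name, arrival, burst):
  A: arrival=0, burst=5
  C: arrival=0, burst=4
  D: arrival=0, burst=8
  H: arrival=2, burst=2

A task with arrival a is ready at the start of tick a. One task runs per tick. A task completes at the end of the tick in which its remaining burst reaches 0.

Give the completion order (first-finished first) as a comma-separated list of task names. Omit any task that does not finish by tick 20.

t=0: L0/L1/L2 = ACD/-/- → run A
t=1: L0/L1/L2 = ACD/-/- → run A
t=2: L0/L1/L2 = ACDH/-/- → run A
t=3: L0/L1/L2 = CDH/A/- → run C
t=4: L0/L1/L2 = CDH/A/- → run C
t=5: L0/L1/L2 = CDH/A/- → run C
t=6: L0/L1/L2 = DH/AC/- → run D
t=7: L0/L1/L2 = DH/AC/- → run D
t=8: L0/L1/L2 = DH/AC/- → run D
t=9: L0/L1/L2 = H/ACD/- → run H
t=10: L0/L1/L2 = H/ACD/- → run H
t=11: L0/L1/L2 = -/ACD/- → run A
t=12: L0/L1/L2 = -/ACD/- → run A
t=13: L0/L1/L2 = -/CD/- → run C
t=14: L0/L1/L2 = -/D/- → run D
t=15: L0/L1/L2 = -/D/- → run D
t=16: L0/L1/L2 = -/D/- → run D
t=17: L0/L1/L2 = -/D/- → run D
t=18: L0/L1/L2 = -/D/- → run D
t=19: (idle)
t=20: (idle)

completion order = H, A, C, D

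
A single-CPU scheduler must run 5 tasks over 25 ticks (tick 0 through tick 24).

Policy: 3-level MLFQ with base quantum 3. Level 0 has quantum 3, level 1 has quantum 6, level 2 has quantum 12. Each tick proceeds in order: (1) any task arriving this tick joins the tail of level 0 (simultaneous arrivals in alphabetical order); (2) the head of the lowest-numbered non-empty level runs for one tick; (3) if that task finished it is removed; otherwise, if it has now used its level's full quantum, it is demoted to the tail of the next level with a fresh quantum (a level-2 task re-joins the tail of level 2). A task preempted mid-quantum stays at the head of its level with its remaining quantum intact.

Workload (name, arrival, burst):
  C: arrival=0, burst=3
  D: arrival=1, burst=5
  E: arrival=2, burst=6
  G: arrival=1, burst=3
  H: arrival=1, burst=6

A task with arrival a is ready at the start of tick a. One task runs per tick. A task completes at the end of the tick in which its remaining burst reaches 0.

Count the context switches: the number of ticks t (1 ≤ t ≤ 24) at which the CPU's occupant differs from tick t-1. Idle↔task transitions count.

context switches = 8

t=0: L0/L1/L2 = C/-/- → run C
t=1: L0/L1/L2 = CDGH/-/- → run C
t=2: L0/L1/L2 = CDGHE/-/- → run C
t=3: L0/L1/L2 = DGHE/-/- → run D
t=4: L0/L1/L2 = DGHE/-/- → run D
t=5: L0/L1/L2 = DGHE/-/- → run D
t=6: L0/L1/L2 = GHE/D/- → run G
t=7: L0/L1/L2 = GHE/D/- → run G
t=8: L0/L1/L2 = GHE/D/- → run G
t=9: L0/L1/L2 = HE/D/- → run H
t=10: L0/L1/L2 = HE/D/- → run H
t=11: L0/L1/L2 = HE/D/- → run H
t=12: L0/L1/L2 = E/DH/- → run E
t=13: L0/L1/L2 = E/DH/- → run E
t=14: L0/L1/L2 = E/DH/- → run E
t=15: L0/L1/L2 = -/DHE/- → run D
t=16: L0/L1/L2 = -/DHE/- → run D
t=17: L0/L1/L2 = -/HE/- → run H
t=18: L0/L1/L2 = -/HE/- → run H
t=19: L0/L1/L2 = -/HE/- → run H
t=20: L0/L1/L2 = -/E/- → run E
t=21: L0/L1/L2 = -/E/- → run E
t=22: L0/L1/L2 = -/E/- → run E
t=23: (idle)
t=24: (idle)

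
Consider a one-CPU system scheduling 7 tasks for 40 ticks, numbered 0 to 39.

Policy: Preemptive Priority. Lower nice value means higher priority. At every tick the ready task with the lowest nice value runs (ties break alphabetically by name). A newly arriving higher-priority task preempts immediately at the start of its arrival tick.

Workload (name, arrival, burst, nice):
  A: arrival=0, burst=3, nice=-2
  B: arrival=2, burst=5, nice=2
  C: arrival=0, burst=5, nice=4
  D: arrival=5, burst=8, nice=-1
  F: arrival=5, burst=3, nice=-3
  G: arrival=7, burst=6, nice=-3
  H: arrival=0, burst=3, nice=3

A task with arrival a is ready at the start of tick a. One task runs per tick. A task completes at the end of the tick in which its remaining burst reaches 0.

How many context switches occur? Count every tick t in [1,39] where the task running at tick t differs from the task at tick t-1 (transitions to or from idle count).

t=0: ready={A,C,H} → run A
t=1: ready={A,C,H} → run A
t=2: ready={A,B,C,H} → run A
t=3: ready={B,C,H} → run B
t=4: ready={B,C,H} → run B
t=5: ready={B,C,D,F,H} → run F
t=6: ready={B,C,D,F,H} → run F
t=7: ready={B,C,D,F,G,H} → run F
t=8: ready={B,C,D,G,H} → run G
t=9: ready={B,C,D,G,H} → run G
t=10: ready={B,C,D,G,H} → run G
t=11: ready={B,C,D,G,H} → run G
t=12: ready={B,C,D,G,H} → run G
t=13: ready={B,C,D,G,H} → run G
t=14: ready={B,C,D,H} → run D
t=15: ready={B,C,D,H} → run D
t=16: ready={B,C,D,H} → run D
t=17: ready={B,C,D,H} → run D
t=18: ready={B,C,D,H} → run D
t=19: ready={B,C,D,H} → run D
t=20: ready={B,C,D,H} → run D
t=21: ready={B,C,D,H} → run D
t=22: ready={B,C,H} → run B
t=23: ready={B,C,H} → run B
t=24: ready={B,C,H} → run B
t=25: ready={C,H} → run H
t=26: ready={C,H} → run H
t=27: ready={C,H} → run H
t=28: ready={C} → run C
t=29: ready={C} → run C
t=30: ready={C} → run C
t=31: ready={C} → run C
t=32: ready={C} → run C
t=33: (idle)
t=34: (idle)
t=35: (idle)
t=36: (idle)
t=37: (idle)
t=38: (idle)
t=39: (idle)

context switches = 8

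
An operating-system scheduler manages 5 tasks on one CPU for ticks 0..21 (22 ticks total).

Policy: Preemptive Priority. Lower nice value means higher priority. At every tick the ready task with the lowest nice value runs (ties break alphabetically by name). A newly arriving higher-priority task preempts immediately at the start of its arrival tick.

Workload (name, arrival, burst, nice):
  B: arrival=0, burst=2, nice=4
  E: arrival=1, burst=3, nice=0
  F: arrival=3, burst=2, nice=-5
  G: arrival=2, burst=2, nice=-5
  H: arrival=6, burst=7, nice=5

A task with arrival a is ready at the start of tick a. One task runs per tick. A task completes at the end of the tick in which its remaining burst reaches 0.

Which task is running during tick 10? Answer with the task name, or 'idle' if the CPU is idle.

running at tick 10 = H

t=0: ready={B} → run B
t=1: ready={B,E} → run E
t=2: ready={B,E,G} → run G
t=3: ready={B,E,F,G} → run F
t=4: ready={B,E,F,G} → run F
t=5: ready={B,E,G} → run G
t=6: ready={B,E,H} → run E
t=7: ready={B,E,H} → run E
t=8: ready={B,H} → run B
t=9: ready={H} → run H
t=10: ready={H} → run H
t=11: ready={H} → run H
t=12: ready={H} → run H
t=13: ready={H} → run H
t=14: ready={H} → run H
t=15: ready={H} → run H
t=16: (idle)
t=17: (idle)
t=18: (idle)
t=19: (idle)
t=20: (idle)
t=21: (idle)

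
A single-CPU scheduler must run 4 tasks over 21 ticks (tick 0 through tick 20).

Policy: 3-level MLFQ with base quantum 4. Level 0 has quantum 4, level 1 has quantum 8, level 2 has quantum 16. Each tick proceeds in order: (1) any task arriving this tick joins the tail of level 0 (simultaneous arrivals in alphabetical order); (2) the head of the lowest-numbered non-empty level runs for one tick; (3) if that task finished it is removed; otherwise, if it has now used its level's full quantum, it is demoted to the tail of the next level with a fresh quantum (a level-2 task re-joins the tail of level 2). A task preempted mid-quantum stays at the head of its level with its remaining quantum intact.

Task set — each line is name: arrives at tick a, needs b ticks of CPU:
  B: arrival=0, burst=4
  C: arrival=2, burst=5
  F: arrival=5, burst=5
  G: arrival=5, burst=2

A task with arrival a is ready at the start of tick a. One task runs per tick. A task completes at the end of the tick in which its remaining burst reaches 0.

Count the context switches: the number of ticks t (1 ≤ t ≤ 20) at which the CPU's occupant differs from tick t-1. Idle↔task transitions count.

t=0: L0/L1/L2 = B/-/- → run B
t=1: L0/L1/L2 = B/-/- → run B
t=2: L0/L1/L2 = BC/-/- → run B
t=3: L0/L1/L2 = BC/-/- → run B
t=4: L0/L1/L2 = C/-/- → run C
t=5: L0/L1/L2 = CFG/-/- → run C
t=6: L0/L1/L2 = CFG/-/- → run C
t=7: L0/L1/L2 = CFG/-/- → run C
t=8: L0/L1/L2 = FG/C/- → run F
t=9: L0/L1/L2 = FG/C/- → run F
t=10: L0/L1/L2 = FG/C/- → run F
t=11: L0/L1/L2 = FG/C/- → run F
t=12: L0/L1/L2 = G/CF/- → run G
t=13: L0/L1/L2 = G/CF/- → run G
t=14: L0/L1/L2 = -/CF/- → run C
t=15: L0/L1/L2 = -/F/- → run F
t=16: (idle)
t=17: (idle)
t=18: (idle)
t=19: (idle)
t=20: (idle)

context switches = 6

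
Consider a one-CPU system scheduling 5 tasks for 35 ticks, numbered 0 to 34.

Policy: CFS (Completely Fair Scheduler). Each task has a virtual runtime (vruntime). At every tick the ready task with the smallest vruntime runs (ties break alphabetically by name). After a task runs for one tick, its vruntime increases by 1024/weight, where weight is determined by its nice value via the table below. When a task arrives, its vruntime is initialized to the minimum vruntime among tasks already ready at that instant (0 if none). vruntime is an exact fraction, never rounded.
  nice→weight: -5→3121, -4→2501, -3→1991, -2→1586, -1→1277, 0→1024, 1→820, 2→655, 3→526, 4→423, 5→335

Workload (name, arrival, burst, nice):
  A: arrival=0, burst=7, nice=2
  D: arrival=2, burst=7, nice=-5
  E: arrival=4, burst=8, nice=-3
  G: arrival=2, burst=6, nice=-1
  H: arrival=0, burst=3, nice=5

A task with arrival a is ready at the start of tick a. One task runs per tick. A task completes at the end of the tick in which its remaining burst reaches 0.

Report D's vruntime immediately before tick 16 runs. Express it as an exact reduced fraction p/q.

t=0: vr[A=0 H=0] → run A
t=1: vr[A=1024/655 H=0] → run H
t=2: vr[A=1024/655 D=1024/655 G=1024/655 H=1024/335] → run A
t=3: vr[A=2048/655 D=1024/655 G=1024/655 H=1024/335] → run D
t=4: vr[A=2048/655 D=3866624/2044255 E=1024/655 G=1024/655 H=1024/335] → run E
t=5: vr[A=2048/655 D=3866624/2044255 E=2709504/1304105 G=1024/655 H=1024/335] → run G
t=6: vr[A=2048/655 D=3866624/2044255 E=2709504/1304105 G=1978368/836435 H=1024/335] → run D
t=7: vr[A=2048/655 D=4537344/2044255 E=2709504/1304105 G=1978368/836435 H=1024/335] → run E
t=8: vr[A=2048/655 D=4537344/2044255 E=3380224/1304105 G=1978368/836435 H=1024/335] → run D
t=9: vr[A=2048/655 D=5208064/2044255 E=3380224/1304105 G=1978368/836435 H=1024/335] → run G
t=10: vr[A=2048/655 D=5208064/2044255 E=3380224/1304105 G=2649088/836435 H=1024/335] → run D
t=11: vr[A=2048/655 D=5878784/2044255 E=3380224/1304105 G=2649088/836435 H=1024/335] → run E
t=12: vr[A=2048/655 D=5878784/2044255 E=4050944/1304105 G=2649088/836435 H=1024/335] → run D
t=13: vr[A=2048/655 D=6549504/2044255 E=4050944/1304105 G=2649088/836435 H=1024/335] → run H
t=14: vr[A=2048/655 D=6549504/2044255 E=4050944/1304105 G=2649088/836435 H=2048/335] → run E
t=15: vr[A=2048/655 D=6549504/2044255 E=4721664/1304105 G=2649088/836435 H=2048/335] → run A
t=16: vr[A=3072/655 D=6549504/2044255 E=4721664/1304105 G=2649088/836435 H=2048/335] → run G
t=17: vr[A=3072/655 D=6549504/2044255 E=4721664/1304105 G=3319808/836435 H=2048/335] → run D
t=18: vr[A=3072/655 D=7220224/2044255 E=4721664/1304105 G=3319808/836435 H=2048/335] → run D
t=19: vr[A=3072/655 E=4721664/1304105 G=3319808/836435 H=2048/335] → run E
t=20: vr[A=3072/655 E=5392384/1304105 G=3319808/836435 H=2048/335] → run G
t=21: vr[A=3072/655 E=5392384/1304105 G=3990528/836435 H=2048/335] → run E
t=22: vr[A=3072/655 E=6063104/1304105 G=3990528/836435 H=2048/335] → run E
t=23: vr[A=3072/655 E=6733824/1304105 G=3990528/836435 H=2048/335] → run A
t=24: vr[A=4096/655 E=6733824/1304105 G=3990528/836435 H=2048/335] → run G
t=25: vr[A=4096/655 E=6733824/1304105 G=4661248/836435 H=2048/335] → run E
t=26: vr[A=4096/655 G=4661248/836435 H=2048/335] → run G
t=27: vr[A=4096/655 H=2048/335] → run H
t=28: vr[A=4096/655] → run A
t=29: vr[A=1024/131] → run A
t=30: vr[A=6144/655] → run A
t=31: (idle)
t=32: (idle)
t=33: (idle)
t=34: (idle)

vruntime(D, start of tick 16) = 6549504/2044255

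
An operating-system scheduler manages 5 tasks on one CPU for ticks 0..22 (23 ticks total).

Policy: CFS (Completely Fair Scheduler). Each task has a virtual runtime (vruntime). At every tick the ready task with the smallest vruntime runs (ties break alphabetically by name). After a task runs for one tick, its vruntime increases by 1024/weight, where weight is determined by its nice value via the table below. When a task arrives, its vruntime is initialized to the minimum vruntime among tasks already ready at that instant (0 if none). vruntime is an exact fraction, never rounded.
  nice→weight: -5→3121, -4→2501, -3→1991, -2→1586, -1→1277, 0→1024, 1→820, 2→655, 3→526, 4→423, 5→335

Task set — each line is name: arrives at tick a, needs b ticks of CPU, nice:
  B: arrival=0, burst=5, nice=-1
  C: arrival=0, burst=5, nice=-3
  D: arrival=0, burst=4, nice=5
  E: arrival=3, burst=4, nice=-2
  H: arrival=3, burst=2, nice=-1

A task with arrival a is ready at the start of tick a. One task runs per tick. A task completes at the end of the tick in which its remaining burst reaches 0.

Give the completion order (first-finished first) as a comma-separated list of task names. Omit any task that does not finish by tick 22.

t=0: vr[B=0 C=0 D=0] → run B
t=1: vr[B=1024/1277 C=0 D=0] → run C
t=2: vr[B=1024/1277 C=1024/1991 D=0] → run D
t=3: vr[B=1024/1277 C=1024/1991 D=1024/335 E=1024/1991 H=1024/1991] → run C
t=4: vr[B=1024/1277 C=2048/1991 D=1024/335 E=1024/1991 H=1024/1991] → run E
t=5: vr[B=1024/1277 C=2048/1991 D=1024/335 E=1831424/1578863 H=1024/1991] → run H
t=6: vr[B=1024/1277 C=2048/1991 D=1024/335 E=1831424/1578863 H=3346432/2542507] → run B
t=7: vr[B=2048/1277 C=2048/1991 D=1024/335 E=1831424/1578863 H=3346432/2542507] → run C
t=8: vr[B=2048/1277 C=3072/1991 D=1024/335 E=1831424/1578863 H=3346432/2542507] → run E
t=9: vr[B=2048/1277 C=3072/1991 D=1024/335 E=2850816/1578863 H=3346432/2542507] → run H
t=10: vr[B=2048/1277 C=3072/1991 D=1024/335 E=2850816/1578863] → run C
t=11: vr[B=2048/1277 C=4096/1991 D=1024/335 E=2850816/1578863] → run B
t=12: vr[B=3072/1277 C=4096/1991 D=1024/335 E=2850816/1578863] → run E
t=13: vr[B=3072/1277 C=4096/1991 D=1024/335 E=3870208/1578863] → run C
t=14: vr[B=3072/1277 D=1024/335 E=3870208/1578863] → run B
t=15: vr[B=4096/1277 D=1024/335 E=3870208/1578863] → run E
t=16: vr[B=4096/1277 D=1024/335] → run D
t=17: vr[B=4096/1277 D=2048/335] → run B
t=18: vr[D=2048/335] → run D
t=19: vr[D=3072/335] → run D
t=20: (idle)
t=21: (idle)
t=22: (idle)

completion order = H, C, E, B, D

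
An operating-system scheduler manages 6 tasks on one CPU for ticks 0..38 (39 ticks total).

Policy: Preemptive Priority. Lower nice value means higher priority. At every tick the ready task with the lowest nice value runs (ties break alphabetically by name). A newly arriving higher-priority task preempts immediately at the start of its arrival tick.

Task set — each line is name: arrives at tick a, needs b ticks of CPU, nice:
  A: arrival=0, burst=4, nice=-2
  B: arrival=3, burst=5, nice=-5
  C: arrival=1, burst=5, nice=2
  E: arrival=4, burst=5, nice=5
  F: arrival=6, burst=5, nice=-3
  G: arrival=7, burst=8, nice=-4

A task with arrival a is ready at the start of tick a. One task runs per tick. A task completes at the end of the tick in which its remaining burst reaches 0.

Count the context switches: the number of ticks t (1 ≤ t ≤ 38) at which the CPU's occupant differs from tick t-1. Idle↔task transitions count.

context switches = 7

t=0: ready={A} → run A
t=1: ready={A,C} → run A
t=2: ready={A,C} → run A
t=3: ready={A,B,C} → run B
t=4: ready={A,B,C,E} → run B
t=5: ready={A,B,C,E} → run B
t=6: ready={A,B,C,E,F} → run B
t=7: ready={A,B,C,E,F,G} → run B
t=8: ready={A,C,E,F,G} → run G
t=9: ready={A,C,E,F,G} → run G
t=10: ready={A,C,E,F,G} → run G
t=11: ready={A,C,E,F,G} → run G
t=12: ready={A,C,E,F,G} → run G
t=13: ready={A,C,E,F,G} → run G
t=14: ready={A,C,E,F,G} → run G
t=15: ready={A,C,E,F,G} → run G
t=16: ready={A,C,E,F} → run F
t=17: ready={A,C,E,F} → run F
t=18: ready={A,C,E,F} → run F
t=19: ready={A,C,E,F} → run F
t=20: ready={A,C,E,F} → run F
t=21: ready={A,C,E} → run A
t=22: ready={C,E} → run C
t=23: ready={C,E} → run C
t=24: ready={C,E} → run C
t=25: ready={C,E} → run C
t=26: ready={C,E} → run C
t=27: ready={E} → run E
t=28: ready={E} → run E
t=29: ready={E} → run E
t=30: ready={E} → run E
t=31: ready={E} → run E
t=32: (idle)
t=33: (idle)
t=34: (idle)
t=35: (idle)
t=36: (idle)
t=37: (idle)
t=38: (idle)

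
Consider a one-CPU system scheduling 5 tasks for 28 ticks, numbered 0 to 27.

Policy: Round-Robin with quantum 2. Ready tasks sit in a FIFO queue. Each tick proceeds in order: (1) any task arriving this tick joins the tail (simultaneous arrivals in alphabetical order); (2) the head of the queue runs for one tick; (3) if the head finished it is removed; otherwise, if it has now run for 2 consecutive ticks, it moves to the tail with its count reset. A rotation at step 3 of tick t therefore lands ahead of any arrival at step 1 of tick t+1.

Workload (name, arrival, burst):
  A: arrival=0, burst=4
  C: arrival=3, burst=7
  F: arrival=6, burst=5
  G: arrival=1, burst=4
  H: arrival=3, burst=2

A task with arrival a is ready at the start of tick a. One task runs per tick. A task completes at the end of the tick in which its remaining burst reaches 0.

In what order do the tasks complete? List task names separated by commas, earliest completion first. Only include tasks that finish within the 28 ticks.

completion order = A, H, G, F, C

t=0: queue=[A] q_used=0 → run A
t=1: queue=[A,G] q_used=1 → run A
t=2: queue=[G,A] q_used=0 → run G
t=3: queue=[G,A,C,H] q_used=1 → run G
t=4: queue=[A,C,H,G] q_used=0 → run A
t=5: queue=[A,C,H,G] q_used=1 → run A
t=6: queue=[C,H,G,F] q_used=0 → run C
t=7: queue=[C,H,G,F] q_used=1 → run C
t=8: queue=[H,G,F,C] q_used=0 → run H
t=9: queue=[H,G,F,C] q_used=1 → run H
t=10: queue=[G,F,C] q_used=0 → run G
t=11: queue=[G,F,C] q_used=1 → run G
t=12: queue=[F,C] q_used=0 → run F
t=13: queue=[F,C] q_used=1 → run F
t=14: queue=[C,F] q_used=0 → run C
t=15: queue=[C,F] q_used=1 → run C
t=16: queue=[F,C] q_used=0 → run F
t=17: queue=[F,C] q_used=1 → run F
t=18: queue=[C,F] q_used=0 → run C
t=19: queue=[C,F] q_used=1 → run C
t=20: queue=[F,C] q_used=0 → run F
t=21: queue=[C] q_used=0 → run C
t=22: (idle)
t=23: (idle)
t=24: (idle)
t=25: (idle)
t=26: (idle)
t=27: (idle)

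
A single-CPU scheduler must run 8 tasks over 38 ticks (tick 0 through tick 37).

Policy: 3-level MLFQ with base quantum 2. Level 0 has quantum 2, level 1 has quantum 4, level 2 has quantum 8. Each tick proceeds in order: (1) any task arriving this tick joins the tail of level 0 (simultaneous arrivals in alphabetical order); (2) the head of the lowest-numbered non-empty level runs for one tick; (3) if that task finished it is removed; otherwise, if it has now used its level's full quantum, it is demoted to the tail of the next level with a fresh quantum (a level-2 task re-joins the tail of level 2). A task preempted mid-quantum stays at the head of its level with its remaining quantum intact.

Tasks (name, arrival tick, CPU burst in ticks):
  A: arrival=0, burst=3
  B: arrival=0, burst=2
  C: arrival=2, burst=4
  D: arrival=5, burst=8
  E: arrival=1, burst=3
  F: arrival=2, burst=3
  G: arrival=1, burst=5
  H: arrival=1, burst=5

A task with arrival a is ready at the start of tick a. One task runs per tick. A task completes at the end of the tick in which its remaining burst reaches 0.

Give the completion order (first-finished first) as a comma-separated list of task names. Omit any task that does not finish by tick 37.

t=0: L0/L1/L2 = AB/-/- → run A
t=1: L0/L1/L2 = ABEGH/-/- → run A
t=2: L0/L1/L2 = BEGHCF/A/- → run B
t=3: L0/L1/L2 = BEGHCF/A/- → run B
t=4: L0/L1/L2 = EGHCF/A/- → run E
t=5: L0/L1/L2 = EGHCFD/A/- → run E
t=6: L0/L1/L2 = GHCFD/AE/- → run G
t=7: L0/L1/L2 = GHCFD/AE/- → run G
t=8: L0/L1/L2 = HCFD/AEG/- → run H
t=9: L0/L1/L2 = HCFD/AEG/- → run H
t=10: L0/L1/L2 = CFD/AEGH/- → run C
t=11: L0/L1/L2 = CFD/AEGH/- → run C
t=12: L0/L1/L2 = FD/AEGHC/- → run F
t=13: L0/L1/L2 = FD/AEGHC/- → run F
t=14: L0/L1/L2 = D/AEGHCF/- → run D
t=15: L0/L1/L2 = D/AEGHCF/- → run D
t=16: L0/L1/L2 = -/AEGHCFD/- → run A
t=17: L0/L1/L2 = -/EGHCFD/- → run E
t=18: L0/L1/L2 = -/GHCFD/- → run G
t=19: L0/L1/L2 = -/GHCFD/- → run G
t=20: L0/L1/L2 = -/GHCFD/- → run G
t=21: L0/L1/L2 = -/HCFD/- → run H
t=22: L0/L1/L2 = -/HCFD/- → run H
t=23: L0/L1/L2 = -/HCFD/- → run H
t=24: L0/L1/L2 = -/CFD/- → run C
t=25: L0/L1/L2 = -/CFD/- → run C
t=26: L0/L1/L2 = -/FD/- → run F
t=27: L0/L1/L2 = -/D/- → run D
t=28: L0/L1/L2 = -/D/- → run D
t=29: L0/L1/L2 = -/D/- → run D
t=30: L0/L1/L2 = -/D/- → run D
t=31: L0/L1/L2 = -/-/D → run D
t=32: L0/L1/L2 = -/-/D → run D
t=33: (idle)
t=34: (idle)
t=35: (idle)
t=36: (idle)
t=37: (idle)

completion order = B, A, E, G, H, C, F, D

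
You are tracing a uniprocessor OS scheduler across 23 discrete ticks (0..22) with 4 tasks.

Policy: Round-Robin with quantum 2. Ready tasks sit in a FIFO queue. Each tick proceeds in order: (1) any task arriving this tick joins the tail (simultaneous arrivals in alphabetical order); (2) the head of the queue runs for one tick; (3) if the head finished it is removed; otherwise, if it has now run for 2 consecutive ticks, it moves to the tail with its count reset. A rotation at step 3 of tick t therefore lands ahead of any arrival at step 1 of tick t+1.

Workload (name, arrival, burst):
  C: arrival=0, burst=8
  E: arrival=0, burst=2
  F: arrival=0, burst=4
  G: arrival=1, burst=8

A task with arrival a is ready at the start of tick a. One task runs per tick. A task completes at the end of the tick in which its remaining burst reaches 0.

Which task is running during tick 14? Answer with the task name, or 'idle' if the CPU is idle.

t=0: queue=[C,E,F] q_used=0 → run C
t=1: queue=[C,E,F,G] q_used=1 → run C
t=2: queue=[E,F,G,C] q_used=0 → run E
t=3: queue=[E,F,G,C] q_used=1 → run E
t=4: queue=[F,G,C] q_used=0 → run F
t=5: queue=[F,G,C] q_used=1 → run F
t=6: queue=[G,C,F] q_used=0 → run G
t=7: queue=[G,C,F] q_used=1 → run G
t=8: queue=[C,F,G] q_used=0 → run C
t=9: queue=[C,F,G] q_used=1 → run C
t=10: queue=[F,G,C] q_used=0 → run F
t=11: queue=[F,G,C] q_used=1 → run F
t=12: queue=[G,C] q_used=0 → run G
t=13: queue=[G,C] q_used=1 → run G
t=14: queue=[C,G] q_used=0 → run C
t=15: queue=[C,G] q_used=1 → run C
t=16: queue=[G,C] q_used=0 → run G
t=17: queue=[G,C] q_used=1 → run G
t=18: queue=[C,G] q_used=0 → run C
t=19: queue=[C,G] q_used=1 → run C
t=20: queue=[G] q_used=0 → run G
t=21: queue=[G] q_used=1 → run G
t=22: (idle)

running at tick 14 = C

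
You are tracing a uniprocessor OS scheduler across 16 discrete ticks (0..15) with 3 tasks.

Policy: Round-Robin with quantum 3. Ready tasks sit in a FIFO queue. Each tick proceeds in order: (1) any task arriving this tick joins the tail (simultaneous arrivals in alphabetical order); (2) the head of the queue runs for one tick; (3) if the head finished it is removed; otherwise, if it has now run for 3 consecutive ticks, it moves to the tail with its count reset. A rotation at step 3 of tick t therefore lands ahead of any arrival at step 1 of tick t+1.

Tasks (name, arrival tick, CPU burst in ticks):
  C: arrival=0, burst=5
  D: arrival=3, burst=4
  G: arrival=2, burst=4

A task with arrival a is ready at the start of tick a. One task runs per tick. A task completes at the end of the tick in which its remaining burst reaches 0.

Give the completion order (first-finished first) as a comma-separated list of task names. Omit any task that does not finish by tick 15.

t=0: queue=[C] q_used=0 → run C
t=1: queue=[C] q_used=1 → run C
t=2: queue=[C,G] q_used=2 → run C
t=3: queue=[G,C,D] q_used=0 → run G
t=4: queue=[G,C,D] q_used=1 → run G
t=5: queue=[G,C,D] q_used=2 → run G
t=6: queue=[C,D,G] q_used=0 → run C
t=7: queue=[C,D,G] q_used=1 → run C
t=8: queue=[D,G] q_used=0 → run D
t=9: queue=[D,G] q_used=1 → run D
t=10: queue=[D,G] q_used=2 → run D
t=11: queue=[G,D] q_used=0 → run G
t=12: queue=[D] q_used=0 → run D
t=13: (idle)
t=14: (idle)
t=15: (idle)

completion order = C, G, D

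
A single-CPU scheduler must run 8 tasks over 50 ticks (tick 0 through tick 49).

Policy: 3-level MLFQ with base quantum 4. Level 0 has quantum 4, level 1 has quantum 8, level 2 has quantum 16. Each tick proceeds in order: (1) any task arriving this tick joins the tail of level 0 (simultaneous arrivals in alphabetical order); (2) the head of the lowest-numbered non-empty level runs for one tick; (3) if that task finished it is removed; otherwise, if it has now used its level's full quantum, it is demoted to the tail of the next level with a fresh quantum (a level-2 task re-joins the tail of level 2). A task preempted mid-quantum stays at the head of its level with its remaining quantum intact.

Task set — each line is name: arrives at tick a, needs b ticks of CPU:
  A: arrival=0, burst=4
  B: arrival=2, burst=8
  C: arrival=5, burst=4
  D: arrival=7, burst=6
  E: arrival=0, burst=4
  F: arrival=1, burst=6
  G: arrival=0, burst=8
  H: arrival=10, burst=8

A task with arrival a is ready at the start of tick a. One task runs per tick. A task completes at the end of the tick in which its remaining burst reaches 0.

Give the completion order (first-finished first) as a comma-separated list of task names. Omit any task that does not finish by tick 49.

completion order = A, E, C, G, F, B, D, H

t=0: L0/L1/L2 = AEG/-/- → run A
t=1: L0/L1/L2 = AEGF/-/- → run A
t=2: L0/L1/L2 = AEGFB/-/- → run A
t=3: L0/L1/L2 = AEGFB/-/- → run A
t=4: L0/L1/L2 = EGFB/-/- → run E
t=5: L0/L1/L2 = EGFBC/-/- → run E
t=6: L0/L1/L2 = EGFBC/-/- → run E
t=7: L0/L1/L2 = EGFBCD/-/- → run E
t=8: L0/L1/L2 = GFBCD/-/- → run G
t=9: L0/L1/L2 = GFBCD/-/- → run G
t=10: L0/L1/L2 = GFBCDH/-/- → run G
t=11: L0/L1/L2 = GFBCDH/-/- → run G
t=12: L0/L1/L2 = FBCDH/G/- → run F
t=13: L0/L1/L2 = FBCDH/G/- → run F
t=14: L0/L1/L2 = FBCDH/G/- → run F
t=15: L0/L1/L2 = FBCDH/G/- → run F
t=16: L0/L1/L2 = BCDH/GF/- → run B
t=17: L0/L1/L2 = BCDH/GF/- → run B
t=18: L0/L1/L2 = BCDH/GF/- → run B
t=19: L0/L1/L2 = BCDH/GF/- → run B
t=20: L0/L1/L2 = CDH/GFB/- → run C
t=21: L0/L1/L2 = CDH/GFB/- → run C
t=22: L0/L1/L2 = CDH/GFB/- → run C
t=23: L0/L1/L2 = CDH/GFB/- → run C
t=24: L0/L1/L2 = DH/GFB/- → run D
t=25: L0/L1/L2 = DH/GFB/- → run D
t=26: L0/L1/L2 = DH/GFB/- → run D
t=27: L0/L1/L2 = DH/GFB/- → run D
t=28: L0/L1/L2 = H/GFBD/- → run H
t=29: L0/L1/L2 = H/GFBD/- → run H
t=30: L0/L1/L2 = H/GFBD/- → run H
t=31: L0/L1/L2 = H/GFBD/- → run H
t=32: L0/L1/L2 = -/GFBDH/- → run G
t=33: L0/L1/L2 = -/GFBDH/- → run G
t=34: L0/L1/L2 = -/GFBDH/- → run G
t=35: L0/L1/L2 = -/GFBDH/- → run G
t=36: L0/L1/L2 = -/FBDH/- → run F
t=37: L0/L1/L2 = -/FBDH/- → run F
t=38: L0/L1/L2 = -/BDH/- → run B
t=39: L0/L1/L2 = -/BDH/- → run B
t=40: L0/L1/L2 = -/BDH/- → run B
t=41: L0/L1/L2 = -/BDH/- → run B
t=42: L0/L1/L2 = -/DH/- → run D
t=43: L0/L1/L2 = -/DH/- → run D
t=44: L0/L1/L2 = -/H/- → run H
t=45: L0/L1/L2 = -/H/- → run H
t=46: L0/L1/L2 = -/H/- → run H
t=47: L0/L1/L2 = -/H/- → run H
t=48: (idle)
t=49: (idle)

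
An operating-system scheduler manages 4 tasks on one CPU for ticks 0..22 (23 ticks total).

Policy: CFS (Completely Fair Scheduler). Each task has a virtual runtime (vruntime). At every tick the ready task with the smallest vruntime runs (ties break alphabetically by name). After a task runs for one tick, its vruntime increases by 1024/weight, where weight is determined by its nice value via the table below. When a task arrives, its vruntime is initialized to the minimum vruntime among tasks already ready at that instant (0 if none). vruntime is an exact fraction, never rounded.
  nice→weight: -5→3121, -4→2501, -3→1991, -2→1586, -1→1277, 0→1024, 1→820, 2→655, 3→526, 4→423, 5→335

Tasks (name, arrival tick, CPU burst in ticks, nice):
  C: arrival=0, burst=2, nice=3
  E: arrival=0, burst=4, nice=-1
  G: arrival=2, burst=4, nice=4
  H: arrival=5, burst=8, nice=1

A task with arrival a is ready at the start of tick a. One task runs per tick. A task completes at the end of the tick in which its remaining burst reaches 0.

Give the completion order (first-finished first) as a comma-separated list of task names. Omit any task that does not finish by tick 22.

completion order = C, E, G, H

t=0: vr[C=0 E=0] → run C
t=1: vr[C=512/263 E=0] → run E
t=2: vr[C=512/263 E=1024/1277 G=1024/1277] → run E
t=3: vr[C=512/263 E=2048/1277 G=1024/1277] → run G
t=4: vr[C=512/263 E=2048/1277 G=1740800/540171] → run E
t=5: vr[C=512/263 E=3072/1277 G=1740800/540171 H=512/263] → run C
t=6: vr[E=3072/1277 G=1740800/540171 H=512/263] → run H
t=7: vr[E=3072/1277 G=1740800/540171 H=172288/53915] → run E
t=8: vr[G=1740800/540171 H=172288/53915] → run H
t=9: vr[G=1740800/540171 H=239616/53915] → run G
t=10: vr[G=3048448/540171 H=239616/53915] → run H
t=11: vr[G=3048448/540171 H=306944/53915] → run G
t=12: vr[G=1452032/180057 H=306944/53915] → run H
t=13: vr[G=1452032/180057 H=374272/53915] → run H
t=14: vr[G=1452032/180057 H=88320/10783] → run G
t=15: vr[H=88320/10783] → run H
t=16: vr[H=508928/53915] → run H
t=17: vr[H=576256/53915] → run H
t=18: (idle)
t=19: (idle)
t=20: (idle)
t=21: (idle)
t=22: (idle)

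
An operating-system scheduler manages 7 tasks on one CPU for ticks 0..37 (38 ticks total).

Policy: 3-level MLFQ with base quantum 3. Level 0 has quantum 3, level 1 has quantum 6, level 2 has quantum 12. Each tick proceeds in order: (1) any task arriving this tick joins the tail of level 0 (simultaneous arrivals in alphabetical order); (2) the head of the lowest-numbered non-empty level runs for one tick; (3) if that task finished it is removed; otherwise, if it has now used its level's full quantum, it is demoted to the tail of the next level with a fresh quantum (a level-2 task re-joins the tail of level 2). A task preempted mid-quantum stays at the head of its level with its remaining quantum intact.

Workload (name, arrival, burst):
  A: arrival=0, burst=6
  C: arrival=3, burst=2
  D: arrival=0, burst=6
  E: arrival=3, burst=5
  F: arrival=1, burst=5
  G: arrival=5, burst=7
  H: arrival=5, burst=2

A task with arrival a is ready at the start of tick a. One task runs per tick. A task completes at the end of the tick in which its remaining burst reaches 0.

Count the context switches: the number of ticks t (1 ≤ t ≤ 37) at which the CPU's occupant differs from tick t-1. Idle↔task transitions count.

t=0: L0/L1/L2 = AD/-/- → run A
t=1: L0/L1/L2 = ADF/-/- → run A
t=2: L0/L1/L2 = ADF/-/- → run A
t=3: L0/L1/L2 = DFCE/A/- → run D
t=4: L0/L1/L2 = DFCE/A/- → run D
t=5: L0/L1/L2 = DFCEGH/A/- → run D
t=6: L0/L1/L2 = FCEGH/AD/- → run F
t=7: L0/L1/L2 = FCEGH/AD/- → run F
t=8: L0/L1/L2 = FCEGH/AD/- → run F
t=9: L0/L1/L2 = CEGH/ADF/- → run C
t=10: L0/L1/L2 = CEGH/ADF/- → run C
t=11: L0/L1/L2 = EGH/ADF/- → run E
t=12: L0/L1/L2 = EGH/ADF/- → run E
t=13: L0/L1/L2 = EGH/ADF/- → run E
t=14: L0/L1/L2 = GH/ADFE/- → run G
t=15: L0/L1/L2 = GH/ADFE/- → run G
t=16: L0/L1/L2 = GH/ADFE/- → run G
t=17: L0/L1/L2 = H/ADFEG/- → run H
t=18: L0/L1/L2 = H/ADFEG/- → run H
t=19: L0/L1/L2 = -/ADFEG/- → run A
t=20: L0/L1/L2 = -/ADFEG/- → run A
t=21: L0/L1/L2 = -/ADFEG/- → run A
t=22: L0/L1/L2 = -/DFEG/- → run D
t=23: L0/L1/L2 = -/DFEG/- → run D
t=24: L0/L1/L2 = -/DFEG/- → run D
t=25: L0/L1/L2 = -/FEG/- → run F
t=26: L0/L1/L2 = -/FEG/- → run F
t=27: L0/L1/L2 = -/EG/- → run E
t=28: L0/L1/L2 = -/EG/- → run E
t=29: L0/L1/L2 = -/G/- → run G
t=30: L0/L1/L2 = -/G/- → run G
t=31: L0/L1/L2 = -/G/- → run G
t=32: L0/L1/L2 = -/G/- → run G
t=33: (idle)
t=34: (idle)
t=35: (idle)
t=36: (idle)
t=37: (idle)

context switches = 12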